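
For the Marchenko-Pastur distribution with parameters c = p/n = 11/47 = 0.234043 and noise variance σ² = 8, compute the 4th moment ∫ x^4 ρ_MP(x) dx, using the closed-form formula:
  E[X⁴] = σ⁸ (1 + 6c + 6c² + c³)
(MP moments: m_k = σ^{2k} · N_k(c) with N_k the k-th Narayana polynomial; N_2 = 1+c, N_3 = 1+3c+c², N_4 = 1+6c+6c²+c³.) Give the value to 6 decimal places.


E[X⁴] = σ⁸ (1 + 6c + 6c² + c³) (fourth MP moment). With σ² = 8 (so σ⁸ = 4096) and c = 11/47 = 0.234043: E[X⁴] = 4096 · (1 + 6·0.234043 + 6·(0.234043)² + (0.234043)³) = 4096 · 2.745731.

So E[X^4] = 11246.513008.


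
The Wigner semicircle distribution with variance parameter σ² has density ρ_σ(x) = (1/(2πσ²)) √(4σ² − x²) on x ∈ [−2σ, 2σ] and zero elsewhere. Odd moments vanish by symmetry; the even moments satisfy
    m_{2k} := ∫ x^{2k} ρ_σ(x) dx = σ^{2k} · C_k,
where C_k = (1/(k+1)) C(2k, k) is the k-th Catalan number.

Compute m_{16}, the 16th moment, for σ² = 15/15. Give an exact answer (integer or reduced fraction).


By the scaled semicircle moment identity, m_{2k} = σ^{2k} · C_k with k = 8.
C_8 = (1/(k+1)) · C(2k, k) = (1/9) · C(16, 8) = (1/9) · 12870 = 1430.
σ^{2k} = (σ²)^k = (15/15)^8 = 1.

Therefore m_{16} = σ^{16} · C_8 = 1 · 1430 = 1430.


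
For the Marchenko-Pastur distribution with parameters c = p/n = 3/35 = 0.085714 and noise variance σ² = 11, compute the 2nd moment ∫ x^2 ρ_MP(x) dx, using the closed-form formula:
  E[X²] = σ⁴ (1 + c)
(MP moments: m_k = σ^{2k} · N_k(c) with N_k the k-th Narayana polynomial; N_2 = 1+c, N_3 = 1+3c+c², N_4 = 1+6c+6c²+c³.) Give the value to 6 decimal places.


E[X²] = σ⁴ (1 + c) (second MP moment). With σ² = 11 (so σ⁴ = 121) and c = 3/35 = 0.085714: E[X²] = 121 · (1 + 0.085714) = 121 · 1.085714.

So E[X^2] = 131.371429.


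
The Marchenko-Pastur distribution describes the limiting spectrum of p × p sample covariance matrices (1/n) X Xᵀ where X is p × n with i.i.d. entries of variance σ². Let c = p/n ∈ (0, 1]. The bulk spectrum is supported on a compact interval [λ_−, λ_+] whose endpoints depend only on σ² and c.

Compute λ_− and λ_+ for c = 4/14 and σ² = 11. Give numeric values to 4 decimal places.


c = 4/14 = 0.285714; √c = 0.534522.
λ_− = σ² (1 − √c)² = 11 · (1 − 0.534522)² = 11 · (0.465478)² = 2.383362.
λ_+ = σ² (1 + √c)² = 11 · (1 + 0.534522)² = 11 · (1.534522)² = 25.902352.

Rounded to 4 decimal places: λ_− ≈ 2.3834, λ_+ ≈ 25.9024.


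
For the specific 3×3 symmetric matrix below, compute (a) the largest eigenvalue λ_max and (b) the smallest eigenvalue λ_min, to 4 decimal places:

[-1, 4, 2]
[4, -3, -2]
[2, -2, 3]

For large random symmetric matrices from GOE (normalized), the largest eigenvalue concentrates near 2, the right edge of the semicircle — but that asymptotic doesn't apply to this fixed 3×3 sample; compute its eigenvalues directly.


Since M is real symmetric, all three eigenvalues are real; they are the roots of det(λI − M) = λ³ − (tr M) λ² + s λ − det M, where s is the sum of the principal 2×2 minors.
tr M = -1 + (-3) + 3 = -1.
s = ((-1)·(-3) − 4²) + ((-1)·3 − 2²) + ((-3)·3 − (-2)²) = -13 + (-7) + (-13) = -33.
det M (expand along row 1) = (-1)·(-13) − 4·16 + 2·(-2) = -55.
Characteristic polynomial: λ³ + λ² − 33λ + 55 = 0.
Substitute λ = y + (tr M)/3 = y − 0.333333 to remove the quadratic term: y³ + p·y + q = 0 with p = s − (tr M)²/3 = -33.333333 and q = −2(tr M)³/27 + (tr M)·s/3 − det M = 66.074074.
Three real roots ⇒ use the trigonometric (Viète) form: r = 2√(−p/3) = 6.666667, φ = arccos(3q/(p·r)) = arccos(-0.892000) = 2.672547 rad.
y_k = r·cos(φ/3 − 2πk/3) for k = 0, 1, 2 gives y = 4.191681, 2.393669, -6.585350.
λ_k = y_k − 0.333333 gives λ = 3.8583, 2.0603, -6.9187 (check: the sum is -1.0000 = tr M).

Hence λ_max = 3.8583 and λ_min = -6.9187.


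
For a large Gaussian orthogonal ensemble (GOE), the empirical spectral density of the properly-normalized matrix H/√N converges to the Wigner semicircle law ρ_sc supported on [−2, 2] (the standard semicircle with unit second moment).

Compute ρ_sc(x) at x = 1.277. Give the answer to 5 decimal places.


ρ_sc(x) = (1/(2π)) √(4 − x²). With x = 1.277:
  4 − x² = 4 − (1.277)² = 4 − 1.630729 = 2.369271.
  √(4 − x²) = 1.539244.
  1/(2π) = 0.159155.
  ρ_sc(1.277) = 0.159155 · 1.539244 = 0.244978.

Rounded to 5 decimal places: ρ_sc(1.277) ≈ 0.24498.


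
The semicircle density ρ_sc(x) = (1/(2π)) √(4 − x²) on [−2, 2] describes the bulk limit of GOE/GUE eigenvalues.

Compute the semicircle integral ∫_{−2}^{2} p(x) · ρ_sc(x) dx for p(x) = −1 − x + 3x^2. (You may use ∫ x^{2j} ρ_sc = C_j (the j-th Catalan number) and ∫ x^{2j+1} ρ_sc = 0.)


Write p(x) = Σ a_i x^i, split into monomials and integrate each against ρ_sc separately.
Using ∫ x^{2j} ρ_sc = C_j = (1/(j+1)) C(2j, j) (Catalan numbers) and ∫ x^{2j+1} ρ_sc = 0 (odd monomials vanish by symmetry):
  i = 0 (even): a_0 · C_{0} = -1 · 1 = -1
  i = 1 (odd): ∫ x^1 ρ_sc = 0 (vanishes)
  i = 2 (even): a_2 · C_{1} = 3 · 1 = 3

Summing the contributions: ∫_{−2}^{2} p(x) ρ_sc(x) dx = (-1) + 3 = 2.


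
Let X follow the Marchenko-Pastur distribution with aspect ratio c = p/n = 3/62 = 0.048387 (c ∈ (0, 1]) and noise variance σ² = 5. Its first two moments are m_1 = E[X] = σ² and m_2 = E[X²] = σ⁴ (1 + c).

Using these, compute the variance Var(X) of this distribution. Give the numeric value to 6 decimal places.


m_1 = E[X] = σ² = 5, so m_1² = 25.
m_2 = E[X²] = σ⁴ (1 + c) = 25 · (1 + 0.048387) = 25 · 1.048387 = 26.209677.
(Note m_2 − m_1² simplifies to c · σ⁴ = 0.048387 · 25.)

Var(X) = m_2 − m_1² = 26.209677 − 25 = 1.209677.


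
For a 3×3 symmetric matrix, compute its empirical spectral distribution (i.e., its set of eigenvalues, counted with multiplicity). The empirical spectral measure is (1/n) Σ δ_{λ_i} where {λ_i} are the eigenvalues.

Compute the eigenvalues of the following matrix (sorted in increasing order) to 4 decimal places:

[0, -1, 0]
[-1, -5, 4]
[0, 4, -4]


Since M is real symmetric, all three eigenvalues are real; they are the roots of det(λI − M) = λ³ − (tr M) λ² + s λ − det M, where s is the sum of the principal 2×2 minors.
tr M = 0 + (-5) + (-4) = -9.
s = (0·(-5) − (-1)²) + (0·(-4) − 0²) + ((-5)·(-4) − 4²) = -1 + 0 + 4 = 3.
det M (expand along row 1) = 0·4 − (-1)·4 + 0·(-4) = 4.
Characteristic polynomial: λ³ + 9λ² + 3λ − 4 = 0.
Substitute λ = y + (tr M)/3 = y − 3.000000 to remove the quadratic term: y³ + p·y + q = 0 with p = s − (tr M)²/3 = -24.000000 and q = −2(tr M)³/27 + (tr M)·s/3 − det M = 41.000000.
Three real roots ⇒ use the trigonometric (Viète) form: r = 2√(−p/3) = 5.656854, φ = arccos(3q/(p·r)) = arccos(-0.905981) = 2.704487 rad.
y_k = r·cos(φ/3 − 2πk/3) for k = 0, 1, 2 gives y = 3.509726, 2.087190, -5.596916.
λ_k = y_k − 3.000000 gives λ = 0.5097, -0.9128, -8.5969 (check: the sum is -9.0000 = tr M).

Eigenvalues sorted in increasing order: [-8.5969, -0.9128, 0.5097].


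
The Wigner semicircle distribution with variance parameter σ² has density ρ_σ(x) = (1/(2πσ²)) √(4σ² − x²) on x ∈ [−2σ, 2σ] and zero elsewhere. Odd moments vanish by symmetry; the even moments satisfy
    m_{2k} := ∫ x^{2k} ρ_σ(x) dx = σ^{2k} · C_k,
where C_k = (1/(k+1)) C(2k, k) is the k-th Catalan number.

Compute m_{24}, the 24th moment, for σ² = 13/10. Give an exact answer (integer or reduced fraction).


By the scaled semicircle moment identity, m_{2k} = σ^{2k} · C_k with k = 12.
C_12 = (1/(k+1)) · C(2k, k) = (1/13) · C(24, 12) = (1/13) · 2704156 = 208012.
σ^{2k} = (σ²)^k = (13/10)^12 = 23298085122481/1000000000000.

Therefore m_{24} = σ^{24} · C_12 = (23298085122481/1000000000000) · 208012 = 1211570320624379443/250000000000.


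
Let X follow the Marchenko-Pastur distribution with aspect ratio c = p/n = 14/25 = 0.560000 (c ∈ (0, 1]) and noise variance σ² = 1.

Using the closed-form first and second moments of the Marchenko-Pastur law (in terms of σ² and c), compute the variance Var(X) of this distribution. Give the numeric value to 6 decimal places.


Recall the MP moments m_1 = E[X] = σ² and m_2 = E[X²] = σ⁴ (1 + c).
m_1 = E[X] = σ² = 1, so m_1² = 1.
m_2 = E[X²] = σ⁴ (1 + c) = 1 · (1 + 0.560000) = 1 · 1.560000 = 1.560000.
(Note m_2 − m_1² simplifies to c · σ⁴ = 0.560000 · 1.)

Var(X) = m_2 − m_1² = 1.560000 − 1 = 0.560000.


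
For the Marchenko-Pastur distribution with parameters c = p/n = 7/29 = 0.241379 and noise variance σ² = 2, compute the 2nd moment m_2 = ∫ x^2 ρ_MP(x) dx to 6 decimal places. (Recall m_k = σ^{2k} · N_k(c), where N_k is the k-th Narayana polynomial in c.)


E[X²] = σ⁴ (1 + c) (second MP moment). With σ² = 2 (so σ⁴ = 4) and c = 7/29 = 0.241379: E[X²] = 4 · (1 + 0.241379) = 4 · 1.241379.

So E[X^2] = 4.965517.


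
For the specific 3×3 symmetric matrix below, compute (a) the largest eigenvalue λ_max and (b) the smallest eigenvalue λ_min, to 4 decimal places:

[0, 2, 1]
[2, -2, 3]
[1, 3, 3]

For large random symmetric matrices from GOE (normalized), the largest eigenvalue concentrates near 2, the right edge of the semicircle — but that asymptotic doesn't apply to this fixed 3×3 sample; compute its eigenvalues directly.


Since M is real symmetric, all three eigenvalues are real; they are the roots of det(λI − M) = λ³ − (tr M) λ² + s λ − det M, where s is the sum of the principal 2×2 minors.
tr M = 0 + (-2) + 3 = 1.
s = (0·(-2) − 2²) + (0·3 − 1²) + ((-2)·3 − 3²) = -4 + (-1) + (-15) = -20.
det M (expand along row 1) = 0·(-15) − 2·3 + 1·8 = 2.
Characteristic polynomial: λ³ − λ² − 20λ − 2 = 0.
Substitute λ = y + (tr M)/3 = y + 0.333333 to remove the quadratic term: y³ + p·y + q = 0 with p = s − (tr M)²/3 = -20.333333 and q = −2(tr M)³/27 + (tr M)·s/3 − det M = -8.740741.
Three real roots ⇒ use the trigonometric (Viète) form: r = 2√(−p/3) = 5.206833, φ = arccos(3q/(p·r)) = arccos(0.247678) = 1.320514 rad.
y_k = r·cos(φ/3 − 2πk/3) for k = 0, 1, 2 gives y = 4.710511, -0.433890, -4.276621.
λ_k = y_k + 0.333333 gives λ = 5.0438, -0.1006, -3.9433 (check: the sum is 1.0000 = tr M).

Hence λ_max = 5.0438 and λ_min = -3.9433.


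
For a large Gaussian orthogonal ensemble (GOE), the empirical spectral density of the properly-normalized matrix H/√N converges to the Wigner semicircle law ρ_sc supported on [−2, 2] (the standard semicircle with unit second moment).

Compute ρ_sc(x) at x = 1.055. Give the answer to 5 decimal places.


ρ_sc(x) = (1/(2π)) √(4 − x²). With x = 1.055:
  4 − x² = 4 − (1.055)² = 4 − 1.113025 = 2.886975.
  √(4 − x²) = 1.699110.
  1/(2π) = 0.159155.
  ρ_sc(1.055) = 0.159155 · 1.699110 = 0.270422.

Rounded to 5 decimal places: ρ_sc(1.055) ≈ 0.27042.


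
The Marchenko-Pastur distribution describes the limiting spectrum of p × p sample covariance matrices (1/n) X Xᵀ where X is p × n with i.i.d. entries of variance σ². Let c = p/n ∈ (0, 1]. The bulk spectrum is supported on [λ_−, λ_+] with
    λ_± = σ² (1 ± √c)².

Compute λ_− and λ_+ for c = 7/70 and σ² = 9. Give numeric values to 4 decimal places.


c = 7/70 = 0.100000; √c = 0.316228.
λ_− = σ² (1 − √c)² = 9 · (1 − 0.316228)² = 9 · (0.683772)² = 4.207900.
λ_+ = σ² (1 + √c)² = 9 · (1 + 0.316228)² = 9 · (1.316228)² = 15.592100.

Rounded to 4 decimal places: λ_− ≈ 4.2079, λ_+ ≈ 15.5921.


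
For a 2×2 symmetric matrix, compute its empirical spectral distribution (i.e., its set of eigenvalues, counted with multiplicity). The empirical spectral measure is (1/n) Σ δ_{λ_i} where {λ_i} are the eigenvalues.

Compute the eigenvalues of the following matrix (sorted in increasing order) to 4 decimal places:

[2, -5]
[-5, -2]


Since M is real symmetric, both eigenvalues are real; they are the roots of det(λI − M) = λ² − (tr M) λ + det M.
tr M = 2 + (-2) = 0.
det M = 2·(-2) − (-5)² = -4 − 25 = -29.
Characteristic polynomial: λ² − 29 = 0.
Discriminant Δ = (tr M)² − 4·det M = 0 − (-116) = 116; √Δ = 10.770330.
λ = (tr M ± √Δ)/2 = (0 ± 10.770330)/2, giving (tr M − √Δ)/2 = -5.3852 and (tr M + √Δ)/2 = 5.3852.

Eigenvalues sorted in increasing order: [-5.3852, 5.3852].


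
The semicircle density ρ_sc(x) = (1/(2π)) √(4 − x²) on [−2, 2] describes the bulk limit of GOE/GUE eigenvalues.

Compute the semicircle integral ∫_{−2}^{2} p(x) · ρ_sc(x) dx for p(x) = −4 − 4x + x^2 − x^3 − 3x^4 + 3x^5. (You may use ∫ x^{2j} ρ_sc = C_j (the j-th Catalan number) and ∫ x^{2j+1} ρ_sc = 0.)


Write p(x) = Σ a_i x^i, split into monomials and integrate each against ρ_sc separately.
Using ∫ x^{2j} ρ_sc = C_j = (1/(j+1)) C(2j, j) (Catalan numbers) and ∫ x^{2j+1} ρ_sc = 0 (odd monomials vanish by symmetry):
  i = 0 (even): a_0 · C_{0} = -4 · 1 = -4
  i = 1 (odd): ∫ x^1 ρ_sc = 0 (vanishes)
  i = 2 (even): a_2 · C_{1} = 1 · 1 = 1
  i = 3 (odd): ∫ x^3 ρ_sc = 0 (vanishes)
  i = 4 (even): a_4 · C_{2} = -3 · 2 = -6
  i = 5 (odd): ∫ x^5 ρ_sc = 0 (vanishes)

Summing the contributions: ∫_{−2}^{2} p(x) ρ_sc(x) dx = (-4) + 1 + (-6) = -9.


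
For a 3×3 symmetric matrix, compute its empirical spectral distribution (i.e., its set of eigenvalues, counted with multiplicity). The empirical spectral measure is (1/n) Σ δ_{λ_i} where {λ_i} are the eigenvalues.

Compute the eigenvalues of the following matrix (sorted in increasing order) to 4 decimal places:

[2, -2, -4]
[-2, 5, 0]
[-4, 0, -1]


Since M is real symmetric, all three eigenvalues are real; they are the roots of det(λI − M) = λ³ − (tr M) λ² + s λ − det M, where s is the sum of the principal 2×2 minors.
tr M = 2 + 5 + (-1) = 6.
s = (2·5 − (-2)²) + (2·(-1) − (-4)²) + (5·(-1) − 0²) = 6 + (-18) + (-5) = -17.
det M (expand along row 1) = 2·(-5) − (-2)·2 + (-4)·20 = -86.
Characteristic polynomial: λ³ − 6λ² − 17λ + 86 = 0.
Substitute λ = y + (tr M)/3 = y + 2.000000 to remove the quadratic term: y³ + p·y + q = 0 with p = s − (tr M)²/3 = -29.000000 and q = −2(tr M)³/27 + (tr M)·s/3 − det M = 36.000000.
Three real roots ⇒ use the trigonometric (Viète) form: r = 2√(−p/3) = 6.218253, φ = arccos(3q/(p·r)) = arccos(-0.598904) = 2.212928 rad.
y_k = r·cos(φ/3 − 2πk/3) for k = 0, 1, 2 gives y = 4.601855, 1.320840, -5.922695.
λ_k = y_k + 2.000000 gives λ = 6.6019, 3.3208, -3.9227 (check: the sum is 6.0000 = tr M).

Eigenvalues sorted in increasing order: [-3.9227, 3.3208, 6.6019].


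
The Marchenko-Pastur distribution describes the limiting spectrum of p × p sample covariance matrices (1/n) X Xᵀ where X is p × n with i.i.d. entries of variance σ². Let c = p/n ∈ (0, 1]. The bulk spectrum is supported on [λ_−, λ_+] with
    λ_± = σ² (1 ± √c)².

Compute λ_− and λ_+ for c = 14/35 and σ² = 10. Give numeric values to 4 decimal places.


c = 14/35 = 0.400000; √c = 0.632456.
λ_− = σ² (1 − √c)² = 10 · (1 − 0.632456)² = 10 · (0.367544)² = 1.350889.
λ_+ = σ² (1 + √c)² = 10 · (1 + 0.632456)² = 10 · (1.632456)² = 26.649111.

Rounded to 4 decimal places: λ_− ≈ 1.3509, λ_+ ≈ 26.6491.


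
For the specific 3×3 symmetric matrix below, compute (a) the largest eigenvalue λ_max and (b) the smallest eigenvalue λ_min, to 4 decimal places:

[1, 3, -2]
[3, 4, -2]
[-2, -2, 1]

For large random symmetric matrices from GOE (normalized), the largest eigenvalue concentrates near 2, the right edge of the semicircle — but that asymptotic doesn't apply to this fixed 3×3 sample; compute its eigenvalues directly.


Since M is real symmetric, all three eigenvalues are real; they are the roots of det(λI − M) = λ³ − (tr M) λ² + s λ − det M, where s is the sum of the principal 2×2 minors.
tr M = 1 + 4 + 1 = 6.
s = (1·4 − 3²) + (1·1 − (-2)²) + (4·1 − (-2)²) = -5 + (-3) + 0 = -8.
det M (expand along row 1) = 1·0 − 3·(-1) + (-2)·2 = -1.
Characteristic polynomial: λ³ − 6λ² − 8λ + 1 = 0.
Substitute λ = y + (tr M)/3 = y + 2.000000 to remove the quadratic term: y³ + p·y + q = 0 with p = s − (tr M)²/3 = -20.000000 and q = −2(tr M)³/27 + (tr M)·s/3 − det M = -31.000000.
Three real roots ⇒ use the trigonometric (Viète) form: r = 2√(−p/3) = 5.163978, φ = arccos(3q/(p·r)) = arccos(0.900469) = 0.449951 rad.
y_k = r·cos(φ/3 − 2πk/3) for k = 0, 1, 2 gives y = 5.106005, -1.884768, -3.221237.
λ_k = y_k + 2.000000 gives λ = 7.1060, 0.1152, -1.2212 (check: the sum is 6.0000 = tr M).

Hence λ_max = 7.1060 and λ_min = -1.2212.


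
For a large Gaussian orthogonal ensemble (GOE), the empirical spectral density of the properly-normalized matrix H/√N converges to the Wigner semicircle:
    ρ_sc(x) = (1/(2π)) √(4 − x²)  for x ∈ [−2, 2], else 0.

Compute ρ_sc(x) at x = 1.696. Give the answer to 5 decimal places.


ρ_sc(x) = (1/(2π)) √(4 − x²). With x = 1.696:
  4 − x² = 4 − (1.696)² = 4 − 2.876416 = 1.123584.
  √(4 − x²) = 1.059992.
  1/(2π) = 0.159155.
  ρ_sc(1.696) = 0.159155 · 1.059992 = 0.168703.

Rounded to 5 decimal places: ρ_sc(1.696) ≈ 0.16870.


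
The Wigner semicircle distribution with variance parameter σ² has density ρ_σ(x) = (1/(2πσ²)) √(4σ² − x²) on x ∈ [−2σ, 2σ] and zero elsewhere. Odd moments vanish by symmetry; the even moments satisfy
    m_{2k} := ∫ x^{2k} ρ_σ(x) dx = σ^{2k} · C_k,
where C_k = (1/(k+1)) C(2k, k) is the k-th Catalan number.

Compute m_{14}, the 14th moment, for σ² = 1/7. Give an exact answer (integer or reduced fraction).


By the scaled semicircle moment identity, m_{2k} = σ^{2k} · C_k with k = 7.
C_7 = (1/(k+1)) · C(2k, k) = (1/8) · C(14, 7) = (1/8) · 3432 = 429.
σ^{2k} = (σ²)^k = (1/7)^7 = 1/823543.

Therefore m_{14} = σ^{14} · C_7 = (1/823543) · 429 = 429/823543.


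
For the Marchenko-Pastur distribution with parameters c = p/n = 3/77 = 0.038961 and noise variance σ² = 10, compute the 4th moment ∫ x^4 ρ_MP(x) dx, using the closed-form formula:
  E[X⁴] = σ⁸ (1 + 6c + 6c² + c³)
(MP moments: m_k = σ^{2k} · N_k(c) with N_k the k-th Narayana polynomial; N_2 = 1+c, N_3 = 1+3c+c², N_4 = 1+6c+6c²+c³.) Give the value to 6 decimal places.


E[X⁴] = σ⁸ (1 + 6c + 6c² + c³) (fourth MP moment). With σ² = 10 (so σ⁸ = 10000) and c = 3/77 = 0.038961: E[X⁴] = 10000 · (1 + 6·0.038961 + 6·(0.038961)² + (0.038961)³) = 10000 · 1.242933.

So E[X^4] = 12429.331505.


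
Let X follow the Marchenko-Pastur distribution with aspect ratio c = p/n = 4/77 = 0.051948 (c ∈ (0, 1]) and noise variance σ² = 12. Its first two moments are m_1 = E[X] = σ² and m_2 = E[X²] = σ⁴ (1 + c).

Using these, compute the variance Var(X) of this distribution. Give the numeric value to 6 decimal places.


m_1 = E[X] = σ² = 12, so m_1² = 144.
m_2 = E[X²] = σ⁴ (1 + c) = 144 · (1 + 0.051948) = 144 · 1.051948 = 151.480519.
(Note m_2 − m_1² simplifies to c · σ⁴ = 0.051948 · 144.)

Var(X) = m_2 − m_1² = 151.480519 − 144 = 7.480519.


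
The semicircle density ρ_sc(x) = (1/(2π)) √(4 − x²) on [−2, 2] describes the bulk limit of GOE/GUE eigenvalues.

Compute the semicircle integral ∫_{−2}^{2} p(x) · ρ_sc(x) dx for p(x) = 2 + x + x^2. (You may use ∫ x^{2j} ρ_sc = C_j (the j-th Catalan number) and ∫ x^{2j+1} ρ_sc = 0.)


Write p(x) = Σ a_i x^i, split into monomials and integrate each against ρ_sc separately.
Using ∫ x^{2j} ρ_sc = C_j = (1/(j+1)) C(2j, j) (Catalan numbers) and ∫ x^{2j+1} ρ_sc = 0 (odd monomials vanish by symmetry):
  i = 0 (even): a_0 · C_{0} = 2 · 1 = 2
  i = 1 (odd): ∫ x^1 ρ_sc = 0 (vanishes)
  i = 2 (even): a_2 · C_{1} = 1 · 1 = 1

Summing the contributions: ∫_{−2}^{2} p(x) ρ_sc(x) dx = 2 + 1 = 3.


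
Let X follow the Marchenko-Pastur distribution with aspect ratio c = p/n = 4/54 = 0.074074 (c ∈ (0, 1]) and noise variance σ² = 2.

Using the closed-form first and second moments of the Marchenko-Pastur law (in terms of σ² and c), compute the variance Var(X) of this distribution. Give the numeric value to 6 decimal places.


Recall the MP moments m_1 = E[X] = σ² and m_2 = E[X²] = σ⁴ (1 + c).
m_1 = E[X] = σ² = 2, so m_1² = 4.
m_2 = E[X²] = σ⁴ (1 + c) = 4 · (1 + 0.074074) = 4 · 1.074074 = 4.296296.
(Note m_2 − m_1² simplifies to c · σ⁴ = 0.074074 · 4.)

Var(X) = m_2 − m_1² = 4.296296 − 4 = 0.296296.


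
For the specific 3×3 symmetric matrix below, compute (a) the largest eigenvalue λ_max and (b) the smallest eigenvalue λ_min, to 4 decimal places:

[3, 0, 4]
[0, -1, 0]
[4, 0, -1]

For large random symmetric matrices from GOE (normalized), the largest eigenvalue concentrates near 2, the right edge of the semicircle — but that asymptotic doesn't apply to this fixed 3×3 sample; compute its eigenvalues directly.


Since M is real symmetric, all three eigenvalues are real; they are the roots of det(λI − M) = λ³ − (tr M) λ² + s λ − det M, where s is the sum of the principal 2×2 minors.
tr M = 3 + (-1) + (-1) = 1.
s = (3·(-1) − 0²) + (3·(-1) − 4²) + ((-1)·(-1) − 0²) = -3 + (-19) + 1 = -21.
det M (expand along row 1) = 3·1 − 0·0 + 4·4 = 19.
Characteristic polynomial: λ³ − λ² − 21λ − 19 = 0.
Substitute λ = y + (tr M)/3 = y + 0.333333 to remove the quadratic term: y³ + p·y + q = 0 with p = s − (tr M)²/3 = -21.333333 and q = −2(tr M)³/27 + (tr M)·s/3 − det M = -26.074074.
Three real roots ⇒ use the trigonometric (Viète) form: r = 2√(−p/3) = 5.333333, φ = arccos(3q/(p·r)) = arccos(0.687500) = 0.812756 rad.
y_k = r·cos(φ/3 − 2πk/3) for k = 0, 1, 2 gives y = 5.138803, -1.333333, -3.805469.
λ_k = y_k + 0.333333 gives λ = 5.4721, -1.0000, -3.4721 (check: the sum is 1.0000 = tr M).

Hence λ_max = 5.4721 and λ_min = -3.4721.


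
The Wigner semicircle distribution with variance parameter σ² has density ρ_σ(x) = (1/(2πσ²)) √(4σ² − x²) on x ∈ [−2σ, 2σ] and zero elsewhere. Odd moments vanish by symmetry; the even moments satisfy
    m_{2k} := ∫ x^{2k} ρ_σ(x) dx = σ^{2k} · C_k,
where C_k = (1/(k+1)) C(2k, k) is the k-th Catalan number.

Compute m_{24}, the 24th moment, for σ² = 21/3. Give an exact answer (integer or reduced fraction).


By the scaled semicircle moment identity, m_{2k} = σ^{2k} · C_k with k = 12.
C_12 = (1/(k+1)) · C(2k, k) = (1/13) · C(24, 12) = (1/13) · 2704156 = 208012.
σ^{2k} = (σ²)^k = (21/3)^12 = 13841287201.

Therefore m_{24} = σ^{24} · C_12 = 13841287201 · 208012 = 2879153833254412.


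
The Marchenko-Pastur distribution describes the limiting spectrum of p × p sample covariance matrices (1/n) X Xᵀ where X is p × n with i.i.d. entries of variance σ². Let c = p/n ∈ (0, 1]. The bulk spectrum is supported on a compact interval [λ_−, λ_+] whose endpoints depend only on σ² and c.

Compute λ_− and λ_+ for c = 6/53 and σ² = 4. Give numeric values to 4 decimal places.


c = 6/53 = 0.113208; √c = 0.336463.
λ_− = σ² (1 − √c)² = 4 · (1 − 0.336463)² = 4 · (0.663537)² = 1.761124.
λ_+ = σ² (1 + √c)² = 4 · (1 + 0.336463)² = 4 · (1.336463)² = 7.144537.

Rounded to 4 decimal places: λ_− ≈ 1.7611, λ_+ ≈ 7.1445.


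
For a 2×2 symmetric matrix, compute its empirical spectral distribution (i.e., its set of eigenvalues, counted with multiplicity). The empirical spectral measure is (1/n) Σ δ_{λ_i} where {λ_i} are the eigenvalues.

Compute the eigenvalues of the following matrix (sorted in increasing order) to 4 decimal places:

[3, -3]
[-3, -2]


Since M is real symmetric, both eigenvalues are real; they are the roots of det(λI − M) = λ² − (tr M) λ + det M.
tr M = 3 + (-2) = 1.
det M = 3·(-2) − (-3)² = -6 − 9 = -15.
Characteristic polynomial: λ² − λ − 15 = 0.
Discriminant Δ = (tr M)² − 4·det M = 1 − (-60) = 61; √Δ = 7.810250.
λ = (tr M ± √Δ)/2 = (1 ± 7.810250)/2, giving (tr M − √Δ)/2 = -3.4051 and (tr M + √Δ)/2 = 4.4051.

Eigenvalues sorted in increasing order: [-3.4051, 4.4051].


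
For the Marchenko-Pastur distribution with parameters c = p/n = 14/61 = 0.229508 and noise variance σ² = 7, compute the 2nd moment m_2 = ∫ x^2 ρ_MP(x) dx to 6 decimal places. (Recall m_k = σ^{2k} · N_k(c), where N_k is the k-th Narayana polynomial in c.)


E[X²] = σ⁴ (1 + c) (second MP moment). With σ² = 7 (so σ⁴ = 49) and c = 14/61 = 0.229508: E[X²] = 49 · (1 + 0.229508) = 49 · 1.229508.

So E[X^2] = 60.245902.


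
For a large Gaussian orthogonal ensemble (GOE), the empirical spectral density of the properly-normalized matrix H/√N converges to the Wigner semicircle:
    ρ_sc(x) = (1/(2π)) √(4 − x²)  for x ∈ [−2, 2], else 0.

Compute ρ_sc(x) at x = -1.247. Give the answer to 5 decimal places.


ρ_sc(x) = (1/(2π)) √(4 − x²). With x = -1.247:
  4 − x² = 4 − (-1.247)² = 4 − 1.555009 = 2.444991.
  √(4 − x²) = 1.563647.
  1/(2π) = 0.159155.
  ρ_sc(-1.247) = 0.159155 · 1.563647 = 0.248862.

Rounded to 5 decimal places: ρ_sc(-1.247) ≈ 0.24886.


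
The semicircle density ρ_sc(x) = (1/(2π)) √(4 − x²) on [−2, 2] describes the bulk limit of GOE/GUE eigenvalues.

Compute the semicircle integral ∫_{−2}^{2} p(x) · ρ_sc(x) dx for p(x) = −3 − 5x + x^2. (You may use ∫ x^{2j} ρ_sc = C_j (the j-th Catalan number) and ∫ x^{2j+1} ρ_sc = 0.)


Write p(x) = Σ a_i x^i, split into monomials and integrate each against ρ_sc separately.
Using ∫ x^{2j} ρ_sc = C_j = (1/(j+1)) C(2j, j) (Catalan numbers) and ∫ x^{2j+1} ρ_sc = 0 (odd monomials vanish by symmetry):
  i = 0 (even): a_0 · C_{0} = -3 · 1 = -3
  i = 1 (odd): ∫ x^1 ρ_sc = 0 (vanishes)
  i = 2 (even): a_2 · C_{1} = 1 · 1 = 1

Summing the contributions: ∫_{−2}^{2} p(x) ρ_sc(x) dx = (-3) + 1 = -2.


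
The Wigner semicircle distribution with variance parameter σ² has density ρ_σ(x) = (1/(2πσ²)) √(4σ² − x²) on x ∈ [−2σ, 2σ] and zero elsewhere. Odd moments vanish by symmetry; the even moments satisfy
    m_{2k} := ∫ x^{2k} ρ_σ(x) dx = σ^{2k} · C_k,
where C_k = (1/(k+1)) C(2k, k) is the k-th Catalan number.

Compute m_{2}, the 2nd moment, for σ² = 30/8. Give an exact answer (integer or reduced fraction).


By the scaled semicircle moment identity, m_{2k} = σ^{2k} · C_k with k = 1.
C_1 = (1/(k+1)) · C(2k, k) = (1/2) · C(2, 1) = (1/2) · 2 = 1.
σ^{2k} = (σ²)^k = (30/8)^1 = 15/4.

Therefore m_{2} = σ^{2} · C_1 = (15/4) · 1 = 15/4.


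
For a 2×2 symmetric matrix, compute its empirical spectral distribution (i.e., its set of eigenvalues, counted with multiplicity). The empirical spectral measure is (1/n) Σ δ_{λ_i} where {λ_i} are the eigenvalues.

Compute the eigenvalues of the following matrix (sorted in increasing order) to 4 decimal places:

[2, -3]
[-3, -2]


Since M is real symmetric, both eigenvalues are real; they are the roots of det(λI − M) = λ² − (tr M) λ + det M.
tr M = 2 + (-2) = 0.
det M = 2·(-2) − (-3)² = -4 − 9 = -13.
Characteristic polynomial: λ² − 13 = 0.
Discriminant Δ = (tr M)² − 4·det M = 0 − (-52) = 52; √Δ = 7.211103.
λ = (tr M ± √Δ)/2 = (0 ± 7.211103)/2, giving (tr M − √Δ)/2 = -3.6056 and (tr M + √Δ)/2 = 3.6056.

Eigenvalues sorted in increasing order: [-3.6056, 3.6056].


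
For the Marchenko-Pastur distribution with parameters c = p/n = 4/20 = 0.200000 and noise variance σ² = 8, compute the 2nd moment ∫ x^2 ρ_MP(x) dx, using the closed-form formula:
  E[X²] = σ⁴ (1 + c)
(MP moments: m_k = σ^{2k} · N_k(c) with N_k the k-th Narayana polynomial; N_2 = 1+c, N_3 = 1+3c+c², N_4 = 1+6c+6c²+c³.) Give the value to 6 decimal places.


E[X²] = σ⁴ (1 + c) (second MP moment). With σ² = 8 (so σ⁴ = 64) and c = 4/20 = 0.200000: E[X²] = 64 · (1 + 0.200000) = 64 · 1.200000.

So E[X^2] = 76.800000.


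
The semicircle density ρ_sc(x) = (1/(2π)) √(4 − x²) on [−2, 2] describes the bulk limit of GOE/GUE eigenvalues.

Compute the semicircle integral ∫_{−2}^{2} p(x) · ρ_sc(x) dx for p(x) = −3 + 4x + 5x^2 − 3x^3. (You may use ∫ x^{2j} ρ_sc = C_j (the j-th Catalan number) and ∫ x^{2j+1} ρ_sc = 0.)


Write p(x) = Σ a_i x^i, split into monomials and integrate each against ρ_sc separately.
Using ∫ x^{2j} ρ_sc = C_j = (1/(j+1)) C(2j, j) (Catalan numbers) and ∫ x^{2j+1} ρ_sc = 0 (odd monomials vanish by symmetry):
  i = 0 (even): a_0 · C_{0} = -3 · 1 = -3
  i = 1 (odd): ∫ x^1 ρ_sc = 0 (vanishes)
  i = 2 (even): a_2 · C_{1} = 5 · 1 = 5
  i = 3 (odd): ∫ x^3 ρ_sc = 0 (vanishes)

Summing the contributions: ∫_{−2}^{2} p(x) ρ_sc(x) dx = (-3) + 5 = 2.


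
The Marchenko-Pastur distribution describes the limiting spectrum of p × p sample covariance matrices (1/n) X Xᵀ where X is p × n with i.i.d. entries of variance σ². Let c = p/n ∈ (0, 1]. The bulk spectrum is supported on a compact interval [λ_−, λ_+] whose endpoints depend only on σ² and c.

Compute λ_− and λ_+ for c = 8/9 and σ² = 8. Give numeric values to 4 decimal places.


c = 8/9 = 0.888889; √c = 0.942809.
λ_− = σ² (1 − √c)² = 8 · (1 − 0.942809)² = 8 · (0.057191)² = 0.026166.
λ_+ = σ² (1 + √c)² = 8 · (1 + 0.942809)² = 8 · (1.942809)² = 30.196056.

Rounded to 4 decimal places: λ_− ≈ 0.0262, λ_+ ≈ 30.1961.


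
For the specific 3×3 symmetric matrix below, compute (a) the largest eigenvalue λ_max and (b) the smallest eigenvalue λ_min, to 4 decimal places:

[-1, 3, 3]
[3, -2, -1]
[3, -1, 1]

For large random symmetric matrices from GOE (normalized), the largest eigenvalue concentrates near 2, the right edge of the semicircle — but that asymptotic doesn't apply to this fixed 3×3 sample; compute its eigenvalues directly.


Since M is real symmetric, all three eigenvalues are real; they are the roots of det(λI − M) = λ³ − (tr M) λ² + s λ − det M, where s is the sum of the principal 2×2 minors.
tr M = -1 + (-2) + 1 = -2.
s = ((-1)·(-2) − 3²) + ((-1)·1 − 3²) + ((-2)·1 − (-1)²) = -7 + (-10) + (-3) = -20.
det M (expand along row 1) = (-1)·(-3) − 3·6 + 3·3 = -6.
Characteristic polynomial: λ³ + 2λ² − 20λ + 6 = 0.
Substitute λ = y + (tr M)/3 = y − 0.666667 to remove the quadratic term: y³ + p·y + q = 0 with p = s − (tr M)²/3 = -21.333333 and q = −2(tr M)³/27 + (tr M)·s/3 − det M = 19.925926.
Three real roots ⇒ use the trigonometric (Viète) form: r = 2√(−p/3) = 5.333333, φ = arccos(3q/(p·r)) = arccos(-0.525391) = 2.123970 rad.
y_k = r·cos(φ/3 − 2πk/3) for k = 0, 1, 2 gives y = 4.051576, 0.977857, -5.029433.
λ_k = y_k − 0.666667 gives λ = 3.3849, 0.3112, -5.6961 (check: the sum is -2.0000 = tr M).

Hence λ_max = 3.3849 and λ_min = -5.6961.


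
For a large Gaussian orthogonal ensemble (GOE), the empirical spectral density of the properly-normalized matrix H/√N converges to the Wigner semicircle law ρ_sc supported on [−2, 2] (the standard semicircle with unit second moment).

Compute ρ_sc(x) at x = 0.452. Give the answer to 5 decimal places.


ρ_sc(x) = (1/(2π)) √(4 − x²). With x = 0.452:
  4 − x² = 4 − (0.452)² = 4 − 0.204304 = 3.795696.
  √(4 − x²) = 1.948255.
  1/(2π) = 0.159155.
  ρ_sc(0.452) = 0.159155 · 1.948255 = 0.310074.

Rounded to 5 decimal places: ρ_sc(0.452) ≈ 0.31007.


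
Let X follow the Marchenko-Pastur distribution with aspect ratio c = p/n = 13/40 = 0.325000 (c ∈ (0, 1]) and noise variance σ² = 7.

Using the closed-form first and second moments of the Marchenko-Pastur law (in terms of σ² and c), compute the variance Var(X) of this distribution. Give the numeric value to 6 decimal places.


Recall the MP moments m_1 = E[X] = σ² and m_2 = E[X²] = σ⁴ (1 + c).
m_1 = E[X] = σ² = 7, so m_1² = 49.
m_2 = E[X²] = σ⁴ (1 + c) = 49 · (1 + 0.325000) = 49 · 1.325000 = 64.925000.
(Note m_2 − m_1² simplifies to c · σ⁴ = 0.325000 · 49.)

Var(X) = m_2 − m_1² = 64.925000 − 49 = 15.925000.


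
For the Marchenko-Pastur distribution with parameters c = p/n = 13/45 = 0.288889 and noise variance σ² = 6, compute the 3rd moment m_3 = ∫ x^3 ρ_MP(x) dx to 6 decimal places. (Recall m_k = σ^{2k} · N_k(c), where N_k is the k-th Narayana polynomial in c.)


E[X³] = σ⁶ (1 + 3c + c²) (third MP moment). With σ² = 6 (so σ⁶ = 216) and c = 13/45 = 0.288889: E[X³] = 216 · (1 + 3·0.288889 + (0.288889)²) = 216 · 1.950123.

So E[X^3] = 421.226667.


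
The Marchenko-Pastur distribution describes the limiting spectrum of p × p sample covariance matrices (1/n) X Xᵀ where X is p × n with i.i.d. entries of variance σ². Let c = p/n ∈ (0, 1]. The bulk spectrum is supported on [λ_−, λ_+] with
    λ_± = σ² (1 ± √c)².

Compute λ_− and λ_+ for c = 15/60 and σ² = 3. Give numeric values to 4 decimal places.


c = 15/60 = 0.250000; √c = 0.500000.
λ_− = σ² (1 − √c)² = 3 · (1 − 0.500000)² = 3 · (0.500000)² = 0.750000.
λ_+ = σ² (1 + √c)² = 3 · (1 + 0.500000)² = 3 · (1.500000)² = 6.750000.

Rounded to 4 decimal places: λ_− ≈ 0.7500, λ_+ ≈ 6.7500.


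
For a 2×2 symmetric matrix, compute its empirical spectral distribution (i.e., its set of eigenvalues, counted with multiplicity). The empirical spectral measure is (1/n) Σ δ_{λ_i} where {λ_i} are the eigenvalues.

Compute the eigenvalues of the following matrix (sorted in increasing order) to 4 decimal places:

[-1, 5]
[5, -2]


Since M is real symmetric, both eigenvalues are real; they are the roots of det(λI − M) = λ² − (tr M) λ + det M.
tr M = -1 + (-2) = -3.
det M = (-1)·(-2) − 5² = 2 − 25 = -23.
Characteristic polynomial: λ² + 3λ − 23 = 0.
Discriminant Δ = (tr M)² − 4·det M = 9 − (-92) = 101; √Δ = 10.049876.
λ = (tr M ± √Δ)/2 = (-3 ± 10.049876)/2, giving (tr M − √Δ)/2 = -6.5249 and (tr M + √Δ)/2 = 3.5249.

Eigenvalues sorted in increasing order: [-6.5249, 3.5249].


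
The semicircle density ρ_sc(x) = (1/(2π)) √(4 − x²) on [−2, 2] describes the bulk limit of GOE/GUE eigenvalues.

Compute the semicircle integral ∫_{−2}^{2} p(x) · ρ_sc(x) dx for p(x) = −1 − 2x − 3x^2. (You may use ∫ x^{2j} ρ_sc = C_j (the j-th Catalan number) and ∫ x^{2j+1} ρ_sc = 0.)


Write p(x) = Σ a_i x^i, split into monomials and integrate each against ρ_sc separately.
Using ∫ x^{2j} ρ_sc = C_j = (1/(j+1)) C(2j, j) (Catalan numbers) and ∫ x^{2j+1} ρ_sc = 0 (odd monomials vanish by symmetry):
  i = 0 (even): a_0 · C_{0} = -1 · 1 = -1
  i = 1 (odd): ∫ x^1 ρ_sc = 0 (vanishes)
  i = 2 (even): a_2 · C_{1} = -3 · 1 = -3

Summing the contributions: ∫_{−2}^{2} p(x) ρ_sc(x) dx = (-1) + (-3) = -4.


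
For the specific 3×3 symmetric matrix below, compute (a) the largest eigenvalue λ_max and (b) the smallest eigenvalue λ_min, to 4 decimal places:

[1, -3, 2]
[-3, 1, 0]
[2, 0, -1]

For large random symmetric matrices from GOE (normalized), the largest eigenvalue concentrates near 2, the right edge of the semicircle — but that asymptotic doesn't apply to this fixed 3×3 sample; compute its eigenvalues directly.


Since M is real symmetric, all three eigenvalues are real; they are the roots of det(λI − M) = λ³ − (tr M) λ² + s λ − det M, where s is the sum of the principal 2×2 minors.
tr M = 1 + 1 + (-1) = 1.
s = (1·1 − (-3)²) + (1·(-1) − 2²) + (1·(-1) − 0²) = -8 + (-5) + (-1) = -14.
det M (expand along row 1) = 1·(-1) − (-3)·3 + 2·(-2) = 4.
Characteristic polynomial: λ³ − λ² − 14λ − 4 = 0.
Substitute λ = y + (tr M)/3 = y + 0.333333 to remove the quadratic term: y³ + p·y + q = 0 with p = s − (tr M)²/3 = -14.333333 and q = −2(tr M)³/27 + (tr M)·s/3 − det M = -8.740741.
Three real roots ⇒ use the trigonometric (Viète) form: r = 2√(−p/3) = 4.371626, φ = arccos(3q/(p·r)) = arccos(0.418484) = 1.139020 rad.
y_k = r·cos(φ/3 − 2πk/3) for k = 0, 1, 2 gives y = 4.060303, -0.627018, -3.433286.
λ_k = y_k + 0.333333 gives λ = 4.3936, -0.2937, -3.1000 (check: the sum is 1.0000 = tr M).

Hence λ_max = 4.3936 and λ_min = -3.1000.


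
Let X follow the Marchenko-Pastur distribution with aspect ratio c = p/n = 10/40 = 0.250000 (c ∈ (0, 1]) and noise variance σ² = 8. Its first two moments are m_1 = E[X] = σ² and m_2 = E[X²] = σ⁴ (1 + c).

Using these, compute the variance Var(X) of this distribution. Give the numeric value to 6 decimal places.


m_1 = E[X] = σ² = 8, so m_1² = 64.
m_2 = E[X²] = σ⁴ (1 + c) = 64 · (1 + 0.250000) = 64 · 1.250000 = 80.000000.
(Note m_2 − m_1² simplifies to c · σ⁴ = 0.250000 · 64.)

Var(X) = m_2 − m_1² = 80.000000 − 64 = 16.000000.


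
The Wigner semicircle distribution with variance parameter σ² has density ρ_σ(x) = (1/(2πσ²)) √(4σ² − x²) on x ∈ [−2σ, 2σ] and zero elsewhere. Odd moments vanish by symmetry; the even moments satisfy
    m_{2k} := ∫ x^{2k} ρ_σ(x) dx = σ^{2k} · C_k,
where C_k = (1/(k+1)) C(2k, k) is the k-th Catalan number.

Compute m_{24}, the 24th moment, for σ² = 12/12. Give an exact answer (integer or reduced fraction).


By the scaled semicircle moment identity, m_{2k} = σ^{2k} · C_k with k = 12.
C_12 = (1/(k+1)) · C(2k, k) = (1/13) · C(24, 12) = (1/13) · 2704156 = 208012.
σ^{2k} = (σ²)^k = (12/12)^12 = 1.

Therefore m_{24} = σ^{24} · C_12 = 1 · 208012 = 208012.


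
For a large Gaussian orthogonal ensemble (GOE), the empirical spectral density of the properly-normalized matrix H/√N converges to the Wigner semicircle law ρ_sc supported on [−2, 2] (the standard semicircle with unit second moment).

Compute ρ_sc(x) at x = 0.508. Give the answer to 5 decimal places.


ρ_sc(x) = (1/(2π)) √(4 − x²). With x = 0.508:
  4 − x² = 4 − (0.508)² = 4 − 0.258064 = 3.741936.
  √(4 − x²) = 1.934408.
  1/(2π) = 0.159155.
  ρ_sc(0.508) = 0.159155 · 1.934408 = 0.307871.

Rounded to 5 decimal places: ρ_sc(0.508) ≈ 0.30787.


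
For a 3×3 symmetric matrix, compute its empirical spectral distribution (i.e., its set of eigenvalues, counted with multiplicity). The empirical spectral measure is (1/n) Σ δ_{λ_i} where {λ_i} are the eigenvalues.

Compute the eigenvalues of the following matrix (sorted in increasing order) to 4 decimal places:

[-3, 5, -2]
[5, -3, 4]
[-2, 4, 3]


Since M is real symmetric, all three eigenvalues are real; they are the roots of det(λI − M) = λ³ − (tr M) λ² + s λ − det M, where s is the sum of the principal 2×2 minors.
tr M = -3 + (-3) + 3 = -3.
s = ((-3)·(-3) − 5²) + ((-3)·3 − (-2)²) + ((-3)·3 − 4²) = -16 + (-13) + (-25) = -54.
det M (expand along row 1) = (-3)·(-25) − 5·23 + (-2)·14 = -68.
Characteristic polynomial: λ³ + 3λ² − 54λ + 68 = 0.
Substitute λ = y + (tr M)/3 = y − 1.000000 to remove the quadratic term: y³ + p·y + q = 0 with p = s − (tr M)²/3 = -57.000000 and q = −2(tr M)³/27 + (tr M)·s/3 − det M = 124.000000.
Three real roots ⇒ use the trigonometric (Viète) form: r = 2√(−p/3) = 8.717798, φ = arccos(3q/(p·r)) = arccos(-0.748620) = 2.416774 rad.
y_k = r·cos(φ/3 − 2πk/3) for k = 0, 1, 2 gives y = 6.038686, 2.425903, -8.464589.
λ_k = y_k − 1.000000 gives λ = 5.0387, 1.4259, -9.4646 (check: the sum is -3.0000 = tr M).

Eigenvalues sorted in increasing order: [-9.4646, 1.4259, 5.0387].


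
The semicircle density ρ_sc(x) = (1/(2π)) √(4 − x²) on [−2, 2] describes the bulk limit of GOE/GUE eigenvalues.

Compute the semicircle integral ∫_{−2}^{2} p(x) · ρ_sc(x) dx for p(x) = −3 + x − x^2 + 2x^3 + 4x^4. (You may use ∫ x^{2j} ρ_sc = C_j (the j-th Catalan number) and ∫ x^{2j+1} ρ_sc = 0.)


Write p(x) = Σ a_i x^i, split into monomials and integrate each against ρ_sc separately.
Using ∫ x^{2j} ρ_sc = C_j = (1/(j+1)) C(2j, j) (Catalan numbers) and ∫ x^{2j+1} ρ_sc = 0 (odd monomials vanish by symmetry):
  i = 0 (even): a_0 · C_{0} = -3 · 1 = -3
  i = 1 (odd): ∫ x^1 ρ_sc = 0 (vanishes)
  i = 2 (even): a_2 · C_{1} = -1 · 1 = -1
  i = 3 (odd): ∫ x^3 ρ_sc = 0 (vanishes)
  i = 4 (even): a_4 · C_{2} = 4 · 2 = 8

Summing the contributions: ∫_{−2}^{2} p(x) ρ_sc(x) dx = (-3) + (-1) + 8 = 4.
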